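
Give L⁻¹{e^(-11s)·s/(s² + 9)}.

L⁻¹{s/(s² + 9)} = cos(3t). By the time shift theorem, L⁻¹{e^(-as)F(s)} = u(t-a)f(t-a) with a=11, so L⁻¹{e^(-11s)·s/(s² + 9)} = u(t-11)·cos(3(t-11))

Final answer: u(t-11)·cos(3(t-11))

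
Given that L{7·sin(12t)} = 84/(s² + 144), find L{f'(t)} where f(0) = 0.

L{f'(t)} = s·F(s) - f(0) = s·84/(s² + 144) - 0 = 84s/(s² + 144)

Final answer: 84s/(s² + 144)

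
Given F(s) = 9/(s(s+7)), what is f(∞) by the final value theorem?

f(∞) = lim_{s→0} s·9/(s(s+7)) = lim_{s→0} 9/(s+7) = 9/7 = 9/7

Final answer: 9/7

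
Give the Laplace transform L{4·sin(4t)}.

L{sin(ωt)} = ω/(s² + ω²), so L{sin(4t)} = 4/(s² + 16). Then L{4·sin(4t)} = 4·4/(s² + 16) = 16/(s² + 16)

Final answer: 16/(s² + 16)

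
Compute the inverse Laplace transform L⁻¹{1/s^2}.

L⁻¹{n!/s^(n+1)} = t^n with n=1. So L⁻¹{1/s^2} = t

Final answer: t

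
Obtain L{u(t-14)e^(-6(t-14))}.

u(t-a)f(t-a) with f(t)=e^(-6t). L{e^(-6t)} = 1/(s+6). By time shift: e^(-14s)/(s+6)

Final answer: e^(-14s)/(s+6)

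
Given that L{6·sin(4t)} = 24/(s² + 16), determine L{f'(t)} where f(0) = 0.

L{f'(t)} = s·F(s) - f(0) = s·24/(s² + 16) - 0 = 24s/(s² + 16)

Final answer: 24s/(s² + 16)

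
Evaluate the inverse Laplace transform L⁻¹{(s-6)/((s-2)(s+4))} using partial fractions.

Using partial fractions, f(t) = (-4e^(2t) + 10e^(-4t))/6

Final answer: (-4e^(2t) + 10e^(-4t))/6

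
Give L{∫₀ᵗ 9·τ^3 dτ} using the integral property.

L{∫₀ᵗ f(τ)dτ} = F(s)/s with f(t) = 9t^3. F(s) = 54/s^4, so L{∫₀ᵗ 9·τ^3 dτ} = (54/s^4)/s = 54/s^5. (Check: ∫₀ᵗ 9·τ^3 dτ = 9t^4/4.)

Final answer: 54/s^5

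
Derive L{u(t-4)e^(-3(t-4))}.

u(t-a)f(t-a) with f(t)=e^(-3t). L{e^(-3t)} = 1/(s+3). By time shift: e^(-4s)/(s+3)

Final answer: e^(-4s)/(s+3)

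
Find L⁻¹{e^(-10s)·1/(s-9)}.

L⁻¹{1/(s-9)} = e^(9t). By the time shift theorem, L⁻¹{e^(-as)F(s)} = u(t-a)f(t-a) with a=10, so L⁻¹{e^(-10s)·1/(s-9)} = u(t-10)·e^(9(t-10))

Final answer: u(t-10)·e^(9(t-10))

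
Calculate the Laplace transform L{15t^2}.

L{15t^2} = 15 · L{t^2} = 15 · 2/s^3 = 30/s^3

Final answer: 30/s^3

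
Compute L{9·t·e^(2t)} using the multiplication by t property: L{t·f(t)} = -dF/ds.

Using L{t^n·e^(at)} = n!/(s-a)^(n+1), L{t·e^(2t)} = 1/(s-2)^2, so L{9·t·e^(2t)} = 9·1/(s-2)^2 = 9/(s-2)^2

Final answer: 9/(s-2)^2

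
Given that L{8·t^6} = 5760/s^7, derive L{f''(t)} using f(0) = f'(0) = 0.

L{f''(t)} = s²F(s) - sf(0) - f'(0) = s²·5760/s^7 - 0 - 0 = 5760/s^5

Final answer: 5760/s^5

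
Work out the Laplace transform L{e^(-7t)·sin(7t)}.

L{e^(at)·sin(ωt)} = ω/((s-a)² + ω²), so L{e^(-7t)·sin(7t)} = 7/((s+7)² + 49)

Final answer: 7/((s+7)² + 49)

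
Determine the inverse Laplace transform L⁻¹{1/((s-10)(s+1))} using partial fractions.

Decompose: A/(s-10) + B/(s+1). A = 1/11, B = -1/11. f(t) = (e^(10t) - e^(-t))/11

Final answer: (e^(10t) - e^(-t))/11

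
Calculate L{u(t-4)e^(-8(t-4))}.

u(t-a)f(t-a) with f(t)=e^(-8t). L{e^(-8t)} = 1/(s+8). By time shift: e^(-4s)/(s+8)

Final answer: e^(-4s)/(s+8)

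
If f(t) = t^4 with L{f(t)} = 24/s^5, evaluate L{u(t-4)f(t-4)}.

Time shift theorem: L{u(t-a)f(t-a)} = e^(-as)F(s). Here a=4, F(s) = 24/s^5, so L{u(t-4)f(t-4)} = e^(-4s)·24/s^5

Final answer: e^(-4s)·24/s^5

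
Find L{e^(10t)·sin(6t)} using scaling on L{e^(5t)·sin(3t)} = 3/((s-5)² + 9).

Scaling with a=2: L{e^(10t)·sin(6t)} = (1/2) · 3/((s/2-5)² + 9). Simplifying: 6/((s-10)² + 36)

Final answer: 6/((s-10)² + 36)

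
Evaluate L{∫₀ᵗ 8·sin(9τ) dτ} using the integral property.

L{∫₀ᵗ f(τ)dτ} = F(s)/s with F(s) = 72/(s² + 81), so the result is (72/(s² + 81))/s = 72/(s(s² + 81))

Final answer: 72/(s(s² + 81))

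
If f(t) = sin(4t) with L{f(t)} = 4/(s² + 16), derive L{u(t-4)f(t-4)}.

Time shift theorem: L{u(t-a)f(t-a)} = e^(-as)F(s). Here a=4, F(s) = 4/(s² + 16), so L{u(t-4)f(t-4)} = e^(-4s)·4/(s² + 16)

Final answer: e^(-4s)·4/(s² + 16)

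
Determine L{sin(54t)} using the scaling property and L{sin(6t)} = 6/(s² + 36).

Using L{f(at)} = (1/a)F(s/a) with a=9: L{sin(54t)} = (1/9) · 6/((s/9)² + 36) = (1/9) · 6·81/(s² + 2916) = 54/(s² + 2916)

Final answer: 54/(s² + 2916)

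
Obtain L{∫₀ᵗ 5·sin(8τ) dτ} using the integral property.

L{∫₀ᵗ f(τ)dτ} = F(s)/s with F(s) = 40/(s² + 64), so the result is (40/(s² + 64))/s = 40/(s(s² + 64))

Final answer: 40/(s(s² + 64))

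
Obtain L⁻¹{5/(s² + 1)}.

This is the form c·a/(s² + a²) with a = 1, c = 5. L⁻¹ = 5·sin(t)

Final answer: 5·sin(t)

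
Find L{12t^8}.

L{t^n} = n!/s^(n+1). So L{12t^8} = 12·8!/s^9 = 483840/s^9

Final answer: 483840/s^9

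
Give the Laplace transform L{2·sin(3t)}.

L{sin(ωt)} = ω/(s² + ω²), so L{sin(3t)} = 3/(s² + 9). Then L{2·sin(3t)} = 2·3/(s² + 9) = 6/(s² + 9)

Final answer: 6/(s² + 9)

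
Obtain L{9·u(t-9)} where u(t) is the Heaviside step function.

L{u(t-a)} = e^(-as)/s. Here a=9, so L{u(t-9)} = e^(-9s)/s, and L{9·u(t-9)} = 9·e^(-9s)/s

Final answer: 9·e^(-9s)/s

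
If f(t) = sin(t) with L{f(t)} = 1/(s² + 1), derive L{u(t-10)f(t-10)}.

Time shift theorem: L{u(t-a)f(t-a)} = e^(-as)F(s). Here a=10, F(s) = 1/(s² + 1), so L{u(t-10)f(t-10)} = e^(-10s)·1/(s² + 1)

Final answer: e^(-10s)·1/(s² + 1)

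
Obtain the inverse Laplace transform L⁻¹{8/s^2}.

L⁻¹{n!/s^(n+1)} = t^n with n=1. So L⁻¹{1/s^2} = t, and L⁻¹{8/s^2} = (8/1)·t = 8·t

Final answer: 8·t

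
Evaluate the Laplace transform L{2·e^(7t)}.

L{e^(at)} = 1/(s-a), so L{e^(7t)} = 1/(s-7). Then L{2·e^(7t)} = 2/(s-7)

Final answer: 2/(s-7)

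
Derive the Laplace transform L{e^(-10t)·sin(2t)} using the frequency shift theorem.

Frequency shift: L{e^(at)f(t)} = F(s-a). L{e^(-10t)·sin(2t)} = 2/((s+10)² + 4)

Final answer: 2/((s+10)² + 4)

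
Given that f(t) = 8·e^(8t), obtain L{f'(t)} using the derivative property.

f(0) = 8, F(s) = 8/(s-8). L{f'(t)} = s·F(s) - f(0) = 8s/(s-8) - 8 = (8s - 8(s-8))/(s-8) = 64/(s-8)

Final answer: 64/(s-8)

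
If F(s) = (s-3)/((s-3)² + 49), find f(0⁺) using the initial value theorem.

f(0⁺) = lim_{s→∞} sF(s) = lim_{s→∞} s(s-3)/((s-3)² + 49) = 1

Final answer: 1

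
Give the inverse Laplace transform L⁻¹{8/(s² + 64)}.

L⁻¹{8/(s² + 64)} = sin(8t)

Final answer: sin(8t)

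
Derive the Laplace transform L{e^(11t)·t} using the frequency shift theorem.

L{e^(at)·t^n} = n!/(s-a)^(n+1), so L{e^(11t)·t} = 1/(s-11)^2

Final answer: 1/(s-11)^2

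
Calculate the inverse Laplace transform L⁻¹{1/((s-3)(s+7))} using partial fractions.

Decompose: A/(s-3) + B/(s+7). A = 1/10, B = -1/10. f(t) = (e^(3t) - e^(-7t))/10

Final answer: (e^(3t) - e^(-7t))/10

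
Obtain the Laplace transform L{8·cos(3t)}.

L{cos(ωt)} = s/(s² + ω²), so L{cos(3t)} = s/(s² + 9). Then L{8·cos(3t)} = 8·s/(s² + 9) = 8s/(s² + 9)

Final answer: 8s/(s² + 9)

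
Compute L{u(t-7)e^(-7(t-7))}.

u(t-a)f(t-a) with f(t)=e^(-7t). L{e^(-7t)} = 1/(s+7). By time shift: e^(-7s)/(s+7)

Final answer: e^(-7s)/(s+7)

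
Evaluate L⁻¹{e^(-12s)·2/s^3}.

L⁻¹{2/s^3} = t^2. By the time shift theorem, L⁻¹{e^(-as)F(s)} = u(t-a)f(t-a) with a=12, so L⁻¹{e^(-12s)·2/s^3} = u(t-12)·(t-12)^2

Final answer: u(t-12)·(t-12)^2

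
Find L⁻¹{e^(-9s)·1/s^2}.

L⁻¹{1/s^2} = t. By the time shift theorem, L⁻¹{e^(-as)F(s)} = u(t-a)f(t-a) with a=9, so L⁻¹{e^(-9s)·1/s^2} = u(t-9)·(t-9)

Final answer: u(t-9)·(t-9)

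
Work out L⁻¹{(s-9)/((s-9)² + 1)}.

Using frequency shift: L⁻¹{(s-a)/((s-a)² + b²)} = e^(at)cos(bt). Here a=9, b=1

Final answer: e^(9t)·cos(t)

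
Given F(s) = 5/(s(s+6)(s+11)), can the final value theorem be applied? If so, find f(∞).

Poles of sF(s) = 5/((s+6)(s+11)) are at s = -6 and s = -11, both in the left half-plane. Theorem applies. f(∞) = lim_{s→0} sF(s) = 5/(6·11) = 5/66

Final answer: 5/66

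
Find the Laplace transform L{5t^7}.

L{5t^7} = 5 · L{t^7} = 5 · 5040/s^8 = 25200/s^8

Final answer: 25200/s^8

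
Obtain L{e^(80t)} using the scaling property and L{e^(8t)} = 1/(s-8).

Using L{f(at)} = (1/a)F(s/a) with a=10 and f(t) = e^(8t): L{e^(80t)} = (1/10) · 1/((s/10)-8) = (1/10) · 10/(s-80) = 1/(s-80)

Final answer: 1/(s-80)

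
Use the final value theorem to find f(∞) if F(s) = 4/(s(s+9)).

f(∞) = lim_{s→0} s·4/(s(s+9)) = lim_{s→0} 4/(s+9) = 4/9 = 4/9

Final answer: 4/9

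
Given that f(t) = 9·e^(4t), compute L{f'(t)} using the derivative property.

f(0) = 9, F(s) = 9/(s-4). L{f'(t)} = s·F(s) - f(0) = 9s/(s-4) - 9 = (9s - 9(s-4))/(s-4) = 36/(s-4)

Final answer: 36/(s-4)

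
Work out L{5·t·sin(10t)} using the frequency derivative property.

L{sin(10t)} = 10/(s² + 100). By L{t·f(t)} = -F'(s): -d/ds[10/(s² + 100)] = -(10)·(-2s)/(s² + 100)² = 20s/(s² + 100)². Then L{5·t·sin(10t)} = 5·20s/(s² + 100)² = 100s/(s² + 100)²

Final answer: 100s/(s² + 100)²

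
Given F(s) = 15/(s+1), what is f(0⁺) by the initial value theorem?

f(0⁺) = lim_{s→∞} s·15/(s+1) = lim_{s→∞} 15s/(s+1) = 15

Final answer: 15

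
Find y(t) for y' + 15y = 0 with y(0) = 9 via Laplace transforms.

L{y'} + 15L{y} = 0. sY - 9 + 15Y = 0. Y(s+15) = 9. Y = 9/(s+15)

Final answer: y(t) = 9e^(-15t)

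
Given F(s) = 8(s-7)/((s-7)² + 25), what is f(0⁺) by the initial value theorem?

f(0⁺) = lim_{s→∞} sF(s) = lim_{s→∞} 8s(s-7)/((s-7)² + 25) = 8

Final answer: 8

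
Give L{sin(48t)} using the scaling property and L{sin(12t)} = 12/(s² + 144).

Using L{f(at)} = (1/a)F(s/a) with a=4: L{sin(48t)} = (1/4) · 12/((s/4)² + 144) = (1/4) · 12·16/(s² + 2304) = 48/(s² + 2304)

Final answer: 48/(s² + 2304)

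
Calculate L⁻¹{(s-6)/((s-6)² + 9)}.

Using frequency shift: L⁻¹{(s-a)/((s-a)² + b²)} = e^(at)cos(bt). Here a=6, b=3

Final answer: e^(6t)·cos(3t)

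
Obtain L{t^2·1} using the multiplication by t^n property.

L{1} = 1/s. d^1/ds^1[1/s] = -1/s². d^2/ds^2[1/s] = 2/s^3. So L{t^2} = (-1)^{2}·2/s^3 = 2/s^3

Final answer: 2/s^3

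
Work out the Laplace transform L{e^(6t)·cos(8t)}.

L{e^(at)·cos(ωt)} = (s-a)/((s-a)² + ω²), so L{e^(6t)·cos(8t)} = (s-6)/((s-6)² + 64)

Final answer: (s-6)/((s-6)² + 64)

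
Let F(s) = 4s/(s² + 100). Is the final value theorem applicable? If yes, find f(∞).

The final value theorem requires all poles of sF(s) in the left half-plane. sF(s) = 4s²/(s² + 100) has poles at s = ±10i (imaginary axis). Theorem does NOT apply (oscillatory system).

Final answer: Not applicable (oscillatory)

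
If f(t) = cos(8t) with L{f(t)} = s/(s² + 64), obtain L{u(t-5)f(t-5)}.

Time shift theorem: L{u(t-a)f(t-a)} = e^(-as)F(s). Here a=5, F(s) = s/(s² + 64), so L{u(t-5)f(t-5)} = e^(-5s)·s/(s² + 64)

Final answer: e^(-5s)·s/(s² + 64)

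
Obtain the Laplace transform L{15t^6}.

L{15t^6} = 15 · L{t^6} = 15 · 720/s^7 = 10800/s^7

Final answer: 10800/s^7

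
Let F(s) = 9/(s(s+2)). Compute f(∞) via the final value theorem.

f(∞) = lim_{s→0} s·9/(s(s+2)) = lim_{s→0} 9/(s+2) = 9/2 = 9/2

Final answer: 9/2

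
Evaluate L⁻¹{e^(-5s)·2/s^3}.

L⁻¹{2/s^3} = t^2. By the time shift theorem, L⁻¹{e^(-as)F(s)} = u(t-a)f(t-a) with a=5, so L⁻¹{e^(-5s)·2/s^3} = u(t-5)·(t-5)^2

Final answer: u(t-5)·(t-5)^2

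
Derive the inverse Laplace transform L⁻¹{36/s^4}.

L⁻¹{n!/s^(n+1)} = t^n with n=3. So L⁻¹{6/s^4} = t^3, and L⁻¹{36/s^4} = (36/6)·t^3 = 6·t^3

Final answer: 6·t^3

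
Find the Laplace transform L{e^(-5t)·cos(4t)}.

L{e^(at)·cos(ωt)} = (s-a)/((s-a)² + ω²), so L{e^(-5t)·cos(4t)} = (s+5)/((s+5)² + 16)

Final answer: (s+5)/((s+5)² + 16)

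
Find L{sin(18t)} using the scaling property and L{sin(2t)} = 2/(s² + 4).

Using L{f(at)} = (1/a)F(s/a) with a=9: L{sin(18t)} = (1/9) · 2/((s/9)² + 4) = (1/9) · 2·81/(s² + 324) = 18/(s² + 324)

Final answer: 18/(s² + 324)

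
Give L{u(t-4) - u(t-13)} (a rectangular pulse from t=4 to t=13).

L{u(t-a)} = e^(-as)/s. L{u(t-4) - u(t-13)} = (e^(-4s) - e^(-13s))/s

Final answer: (e^(-4s) - e^(-13s))/s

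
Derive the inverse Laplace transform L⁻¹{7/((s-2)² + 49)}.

Using frequency shift, L⁻¹{7/((s-2)² + 49)} = e^(2t)·sin(7t)

Final answer: e^(2t)·sin(7t)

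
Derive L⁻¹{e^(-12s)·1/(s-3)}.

L⁻¹{1/(s-3)} = e^(3t). By the time shift theorem, L⁻¹{e^(-as)F(s)} = u(t-a)f(t-a) with a=12, so L⁻¹{e^(-12s)·1/(s-3)} = u(t-12)·e^(3(t-12))

Final answer: u(t-12)·e^(3(t-12))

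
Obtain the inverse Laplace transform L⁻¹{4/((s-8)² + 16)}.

Using frequency shift, L⁻¹{4/((s-8)² + 16)} = e^(8t)·sin(4t)

Final answer: e^(8t)·sin(4t)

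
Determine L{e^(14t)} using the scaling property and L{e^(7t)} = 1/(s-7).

Using L{f(at)} = (1/a)F(s/a) with a=2 and f(t) = e^(7t): L{e^(14t)} = (1/2) · 1/((s/2)-7) = (1/2) · 2/(s-14) = 1/(s-14)

Final answer: 1/(s-14)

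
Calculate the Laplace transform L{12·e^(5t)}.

L{e^(at)} = 1/(s-a), so L{e^(5t)} = 1/(s-5). Then L{12·e^(5t)} = 12/(s-5)

Final answer: 12/(s-5)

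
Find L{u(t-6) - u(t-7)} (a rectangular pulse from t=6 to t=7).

L{u(t-a)} = e^(-as)/s. L{u(t-6) - u(t-7)} = (e^(-6s) - e^(-7s))/s

Final answer: (e^(-6s) - e^(-7s))/s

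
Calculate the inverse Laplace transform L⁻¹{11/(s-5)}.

L⁻¹{1/(s-a)} = e^(at), so L⁻¹{1/(s-5)} = e^(5t), and L⁻¹{11/(s-5)} = 11·e^(5t)

Final answer: 11·e^(5t)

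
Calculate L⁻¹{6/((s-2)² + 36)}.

Form: b/((s-a)² + b²) → e^(at)sin(bt). With a=2, b=6

Final answer: e^(2t)·sin(6t)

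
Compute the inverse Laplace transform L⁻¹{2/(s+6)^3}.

L⁻¹{n!/(s-a)^(n+1)} = t^n·e^(at), so L⁻¹{2/(s+6)^3} = t^2·e^(-6t)

Final answer: t^2·e^(-6t)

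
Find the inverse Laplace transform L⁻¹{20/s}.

L⁻¹{c/s} = c, so L⁻¹{20/s} = 20

Final answer: 20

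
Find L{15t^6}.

L{t^n} = n!/s^(n+1). So L{15t^6} = 15·6!/s^7 = 10800/s^7

Final answer: 10800/s^7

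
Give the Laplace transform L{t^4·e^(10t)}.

L{t^n·e^(at)} = n!/(s-a)^(n+1), so L{t^4·e^(10t)} = 24/(s-10)^5

Final answer: 24/(s-10)^5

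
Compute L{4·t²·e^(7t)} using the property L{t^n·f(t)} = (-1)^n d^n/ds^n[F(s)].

L{e^(7t)} = 1/(s-7). d/ds[1/(s-7)] = -1/(s-7)². d²/ds²[1/(s-7)] = 2/(s-7)³. So L{t²·e^(7t)} = (-1)² · 2/(s-7)³ = 2/(s-7)³. Then L{4·t²·e^(7t)} = 4·2/(s-7)³ = 8/(s-7)³

Final answer: 8/(s-7)³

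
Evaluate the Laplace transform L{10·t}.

L{t^n} = n!/s^(n+1), so L{t} = 1/s^2. Then L{10·t} = 10·1/s^2 = 10/s^2

Final answer: 10/s^2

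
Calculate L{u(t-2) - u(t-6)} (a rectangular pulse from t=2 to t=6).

L{u(t-a)} = e^(-as)/s. L{u(t-2) - u(t-6)} = (e^(-2s) - e^(-6s))/s

Final answer: (e^(-2s) - e^(-6s))/s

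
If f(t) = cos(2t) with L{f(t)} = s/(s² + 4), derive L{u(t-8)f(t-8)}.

Time shift theorem: L{u(t-a)f(t-a)} = e^(-as)F(s). Here a=8, F(s) = s/(s² + 4), so L{u(t-8)f(t-8)} = e^(-8s)·s/(s² + 4)

Final answer: e^(-8s)·s/(s² + 4)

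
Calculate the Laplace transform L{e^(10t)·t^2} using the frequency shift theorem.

L{e^(at)·t^n} = n!/(s-a)^(n+1), so L{e^(10t)·t^2} = 2/(s-10)^3

Final answer: 2/(s-10)^3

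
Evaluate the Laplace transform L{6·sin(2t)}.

L{sin(ωt)} = ω/(s² + ω²), so L{sin(2t)} = 2/(s² + 4). Then L{6·sin(2t)} = 6·2/(s² + 4) = 12/(s² + 4)

Final answer: 12/(s² + 4)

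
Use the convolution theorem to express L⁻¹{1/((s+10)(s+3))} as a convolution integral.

1/((s+10)(s+3)) = (1/(s+10))·(1/(s+3)) = L{e^(-10t)}·L{e^(-3t)}. So f(t) = e^(-10t)*e^(-3t) = ∫₀ᵗ e^(-10τ)·e^(-3(t-τ)) dτ

Final answer: ∫₀ᵗ e^(-10τ)·e^(-3(t-τ)) dτ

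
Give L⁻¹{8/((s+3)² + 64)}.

Form: b/((s-a)² + b²) → e^(at)sin(bt). With a=-3, b=8

Final answer: e^(-3t)·sin(8t)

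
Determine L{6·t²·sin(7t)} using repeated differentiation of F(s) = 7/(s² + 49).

F(s) = 7/(s² + 49). F'(s) = -14s/(s² + 49)². F''(s) = -14(49 - 3s²)/(s² + 49)³ = (42s² - 686)/(s² + 49)³. So L{t²·sin(7t)} = (-1)² F''(s) = (42s² - 686)/(s² + 49)³. Then L{6·t²·sin(7t)} = 6·(42s² - 686)/(s² + 49)³ = (252s² - 4116)/(s² + 49)³

Final answer: (252s² - 4116)/(s² + 49)³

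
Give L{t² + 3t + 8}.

L{t² + 3t + 8} = 2/s³ + 3/s² + 8/s = 2/s³ + 3/s² + 8/s

Final answer: 2/s³ + 3/s² + 8/s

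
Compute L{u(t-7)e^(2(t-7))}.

u(t-a)f(t-a) with f(t)=e^(2t). L{e^(2t)} = 1/(s-2). By time shift: e^(-7s)/(s-2)

Final answer: e^(-7s)/(s-2)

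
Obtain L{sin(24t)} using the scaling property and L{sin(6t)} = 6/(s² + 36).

Using L{f(at)} = (1/a)F(s/a) with a=4: L{sin(24t)} = (1/4) · 6/((s/4)² + 36) = (1/4) · 6·16/(s² + 576) = 24/(s² + 576)

Final answer: 24/(s² + 576)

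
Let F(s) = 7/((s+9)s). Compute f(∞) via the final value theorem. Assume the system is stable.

f(∞) = lim_{s→0} sF(s) = lim_{s→0} 7/(s+9) = 7/9

Final answer: 7/9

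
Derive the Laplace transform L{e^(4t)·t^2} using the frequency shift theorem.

L{e^(at)·t^n} = n!/(s-a)^(n+1), so L{e^(4t)·t^2} = 2/(s-4)^3

Final answer: 2/(s-4)^3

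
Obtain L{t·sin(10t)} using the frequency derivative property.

L{sin(10t)} = 10/(s² + 100). By L{t·f(t)} = -F'(s): -d/ds[10/(s² + 100)] = -(10)·(-2s)/(s² + 100)² = 20s/(s² + 100)²

Final answer: 20s/(s² + 100)²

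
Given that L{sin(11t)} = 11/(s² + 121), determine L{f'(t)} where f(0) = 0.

L{f'(t)} = s·F(s) - f(0) = s·11/(s² + 121) - 0 = 11s/(s² + 121)

Final answer: 11s/(s² + 121)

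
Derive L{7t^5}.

L{t^n} = n!/s^(n+1). So L{7t^5} = 7·5!/s^6 = 840/s^6

Final answer: 840/s^6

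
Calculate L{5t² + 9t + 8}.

L{5t² + 9t + 8} = 5·2/s³ + 9/s² + 8/s = 10/s³ + 9/s² + 8/s

Final answer: 10/s³ + 9/s² + 8/s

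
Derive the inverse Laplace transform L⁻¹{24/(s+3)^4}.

L⁻¹{n!/(s-a)^(n+1)} = t^n·e^(at) with n=3, a=-3. So L⁻¹{6/(s+3)^4} = t^3·e^(-3t), and L⁻¹{24/(s+3)^4} = (24/6)·t^3·e^(-3t) = 4·t^3·e^(-3t)

Final answer: 4·t^3·e^(-3t)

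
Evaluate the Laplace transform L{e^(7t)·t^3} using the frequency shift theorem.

L{e^(at)·t^n} = n!/(s-a)^(n+1), so L{e^(7t)·t^3} = 6/(s-7)^4

Final answer: 6/(s-7)^4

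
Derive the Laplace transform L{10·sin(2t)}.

L{sin(ωt)} = ω/(s² + ω²), so L{sin(2t)} = 2/(s² + 4). Then L{10·sin(2t)} = 10·2/(s² + 4) = 20/(s² + 4)

Final answer: 20/(s² + 4)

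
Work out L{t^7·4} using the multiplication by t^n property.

L{4} = 4/s. d^1/ds^1[1/s] = -1/s². d^2/ds^2[1/s] = 2/s^3. d^3/ds^3[1/s] = -6/s^4. d^4/ds^4[1/s] = 24/s^5. d^5/ds^5[1/s] = -120/s^6. d^6/ds^6[1/s] = 720/s^7. d^7/ds^7[1/s] = -5040/s^8. So L{t^7} = (-1)^{7}·-5040/s^8 = 5040/s^8. Then L{t^7·4} = 4·5040/s^8 = 20160/s^8

Final answer: 20160/s^8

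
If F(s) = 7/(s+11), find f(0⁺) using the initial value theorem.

f(0⁺) = lim_{s→∞} s·7/(s+11) = lim_{s→∞} 7s/(s+11) = 7

Final answer: 7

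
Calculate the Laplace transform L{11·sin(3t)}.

L{sin(ωt)} = ω/(s² + ω²), so L{sin(3t)} = 3/(s² + 9). Then L{11·sin(3t)} = 11·3/(s² + 9) = 33/(s² + 9)

Final answer: 33/(s² + 9)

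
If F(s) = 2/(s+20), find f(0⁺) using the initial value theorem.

f(0⁺) = lim_{s→∞} s·2/(s+20) = lim_{s→∞} 2s/(s+20) = 2

Final answer: 2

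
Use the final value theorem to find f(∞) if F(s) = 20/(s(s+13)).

f(∞) = lim_{s→0} s·20/(s(s+13)) = lim_{s→0} 20/(s+13) = 20/13 = 20/13

Final answer: 20/13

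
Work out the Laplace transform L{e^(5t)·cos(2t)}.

L{e^(at)·cos(ωt)} = (s-a)/((s-a)² + ω²), so L{e^(5t)·cos(2t)} = (s-5)/((s-5)² + 4)

Final answer: (s-5)/((s-5)² + 4)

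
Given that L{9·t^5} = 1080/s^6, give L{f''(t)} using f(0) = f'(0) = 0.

L{f''(t)} = s²F(s) - sf(0) - f'(0) = s²·1080/s^6 - 0 - 0 = 1080/s^4

Final answer: 1080/s^4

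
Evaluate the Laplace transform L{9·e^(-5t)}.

L{e^(at)} = 1/(s-a), so L{e^(-5t)} = 1/(s+5). Then L{9·e^(-5t)} = 9/(s+5)

Final answer: 9/(s+5)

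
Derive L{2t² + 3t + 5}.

L{2t² + 3t + 5} = 2·2/s³ + 3/s² + 5/s = 4/s³ + 3/s² + 5/s

Final answer: 4/s³ + 3/s² + 5/s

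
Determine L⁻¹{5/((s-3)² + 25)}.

Form: b/((s-a)² + b²) → e^(at)sin(bt). With a=3, b=5

Final answer: e^(3t)·sin(5t)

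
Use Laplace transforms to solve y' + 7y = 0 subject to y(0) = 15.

L{y'} + 7L{y} = 0. sY - 15 + 7Y = 0. Y(s+7) = 15. Y = 15/(s+7)

Final answer: y(t) = 15e^(-7t)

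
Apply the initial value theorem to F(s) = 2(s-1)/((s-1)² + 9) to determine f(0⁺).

f(0⁺) = lim_{s→∞} sF(s) = lim_{s→∞} 2s(s-1)/((s-1)² + 9) = 2

Final answer: 2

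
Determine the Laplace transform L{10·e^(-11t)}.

L{e^(at)} = 1/(s-a), so L{e^(-11t)} = 1/(s+11). Then L{10·e^(-11t)} = 10/(s+11)

Final answer: 10/(s+11)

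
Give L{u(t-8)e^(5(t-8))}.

u(t-a)f(t-a) with f(t)=e^(5t). L{e^(5t)} = 1/(s-5). By time shift: e^(-8s)/(s-5)

Final answer: e^(-8s)/(s-5)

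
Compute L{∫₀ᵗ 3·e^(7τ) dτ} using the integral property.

L{∫₀ᵗ f(τ)dτ} = F(s)/s with F(s) = 3/(s-7), so L{∫₀ᵗ 3·e^(7τ) dτ} = 3/(s(s-7))

Final answer: 3/(s(s-7))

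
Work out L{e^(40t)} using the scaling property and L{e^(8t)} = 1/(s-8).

Using L{f(at)} = (1/a)F(s/a) with a=5 and f(t) = e^(8t): L{e^(40t)} = (1/5) · 1/((s/5)-8) = (1/5) · 5/(s-40) = 1/(s-40)

Final answer: 1/(s-40)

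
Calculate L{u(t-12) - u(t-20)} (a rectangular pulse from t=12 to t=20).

L{u(t-a)} = e^(-as)/s. L{u(t-12) - u(t-20)} = (e^(-12s) - e^(-20s))/s

Final answer: (e^(-12s) - e^(-20s))/s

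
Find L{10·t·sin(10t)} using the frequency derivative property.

L{sin(10t)} = 10/(s² + 100). By L{t·f(t)} = -F'(s): -d/ds[10/(s² + 100)] = -(10)·(-2s)/(s² + 100)² = 20s/(s² + 100)². Then L{10·t·sin(10t)} = 10·20s/(s² + 100)² = 200s/(s² + 100)²

Final answer: 200s/(s² + 100)²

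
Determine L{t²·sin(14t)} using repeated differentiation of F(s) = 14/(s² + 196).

F(s) = 14/(s² + 196). F'(s) = -28s/(s² + 196)². F''(s) = -28(196 - 3s²)/(s² + 196)³ = (84s² - 5488)/(s² + 196)³. So L{t²·sin(14t)} = (-1)² F''(s) = (84s² - 5488)/(s² + 196)³

Final answer: (84s² - 5488)/(s² + 196)³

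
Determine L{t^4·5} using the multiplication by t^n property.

L{5} = 5/s. d^1/ds^1[1/s] = -1/s². d^2/ds^2[1/s] = 2/s^3. d^3/ds^3[1/s] = -6/s^4. d^4/ds^4[1/s] = 24/s^5. So L{t^4} = (-1)^{4}·24/s^5 = 24/s^5. Then L{t^4·5} = 5·24/s^5 = 120/s^5

Final answer: 120/s^5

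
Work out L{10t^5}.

L{t^n} = n!/s^(n+1). So L{10t^5} = 10·5!/s^6 = 1200/s^6

Final answer: 1200/s^6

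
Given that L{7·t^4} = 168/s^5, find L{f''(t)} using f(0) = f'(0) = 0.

L{f''(t)} = s²F(s) - sf(0) - f'(0) = s²·168/s^5 - 0 - 0 = 168/s^3

Final answer: 168/s^3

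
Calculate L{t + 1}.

L{t + 1} = L{t} + L{1} = 1/s² + 1/s

Final answer: 1/s² + 1/s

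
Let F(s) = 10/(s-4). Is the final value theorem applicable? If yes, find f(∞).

sF(s) = 10s/(s-4) has a pole at s = 4 in the right half-plane. Theorem does NOT apply (unstable system; f(t) = 10·e^(4t) grows without bound).

Final answer: Not applicable (unstable)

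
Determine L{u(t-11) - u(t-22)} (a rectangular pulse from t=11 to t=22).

L{u(t-a)} = e^(-as)/s. L{u(t-11) - u(t-22)} = (e^(-11s) - e^(-22s))/s

Final answer: (e^(-11s) - e^(-22s))/s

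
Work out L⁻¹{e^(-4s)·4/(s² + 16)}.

L⁻¹{4/(s² + 16)} = sin(4t). By the time shift theorem, L⁻¹{e^(-as)F(s)} = u(t-a)f(t-a) with a=4, so L⁻¹{e^(-4s)·4/(s² + 16)} = u(t-4)·sin(4(t-4))

Final answer: u(t-4)·sin(4(t-4))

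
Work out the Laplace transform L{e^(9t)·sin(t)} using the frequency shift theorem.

Frequency shift: L{e^(at)f(t)} = F(s-a). L{e^(9t)·sin(t)} = 1/((s-9)² + 1)

Final answer: 1/((s-9)² + 1)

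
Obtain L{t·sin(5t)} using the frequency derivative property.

L{sin(5t)} = 5/(s² + 25). By L{t·f(t)} = -F'(s): -d/ds[5/(s² + 25)] = -(5)·(-2s)/(s² + 25)² = 10s/(s² + 25)²

Final answer: 10s/(s² + 25)²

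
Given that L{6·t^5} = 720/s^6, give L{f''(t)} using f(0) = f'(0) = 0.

L{f''(t)} = s²F(s) - sf(0) - f'(0) = s²·720/s^6 - 0 - 0 = 720/s^4

Final answer: 720/s^4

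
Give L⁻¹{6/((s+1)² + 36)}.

Form: b/((s-a)² + b²) → e^(at)sin(bt). With a=-1, b=6

Final answer: e^(-t)·sin(6t)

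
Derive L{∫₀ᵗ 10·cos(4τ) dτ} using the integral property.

L{∫₀ᵗ f(τ)dτ} = F(s)/s with F(s) = 10s/(s² + 16), so the result is (10s/(s² + 16))/s = 10/(s² + 16)

Final answer: 10/(s² + 16)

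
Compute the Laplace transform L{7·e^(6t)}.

L{e^(at)} = 1/(s-a), so L{e^(6t)} = 1/(s-6). Then L{7·e^(6t)} = 7/(s-6)

Final answer: 7/(s-6)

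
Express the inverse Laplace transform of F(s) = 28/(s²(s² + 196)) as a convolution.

28/(s²(s² + 196)) = (1/s²)·(28/(s² + 196)) = L{t}·L{2·sin(14t)}. So f(t) = t*(2·sin(14t)) = ∫₀ᵗ 2τ·sin(14(t-τ)) dτ

Final answer: ∫₀ᵗ 2τ·sin(14(t-τ)) dτ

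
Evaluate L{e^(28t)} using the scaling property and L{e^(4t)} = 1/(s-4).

Using L{f(at)} = (1/a)F(s/a) with a=7 and f(t) = e^(4t): L{e^(28t)} = (1/7) · 1/((s/7)-4) = (1/7) · 7/(s-28) = 1/(s-28)

Final answer: 1/(s-28)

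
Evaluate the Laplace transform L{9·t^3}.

L{t^n} = n!/s^(n+1), so L{t^3} = 6/s^4. Then L{9·t^3} = 9·6/s^4 = 54/s^4

Final answer: 54/s^4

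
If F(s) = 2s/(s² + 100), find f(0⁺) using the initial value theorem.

f(0⁺) = lim_{s→∞} s·2s/(s² + 100) = lim_{s→∞} 2s²/(s² + 100) = 2

Final answer: 2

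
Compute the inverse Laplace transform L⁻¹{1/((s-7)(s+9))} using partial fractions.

Decompose: A/(s-7) + B/(s+9). A = 1/16, B = -1/16. f(t) = (e^(7t) - e^(-9t))/16

Final answer: (e^(7t) - e^(-9t))/16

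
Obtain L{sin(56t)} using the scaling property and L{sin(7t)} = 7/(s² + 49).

Using L{f(at)} = (1/a)F(s/a) with a=8: L{sin(56t)} = (1/8) · 7/((s/8)² + 49) = (1/8) · 7·64/(s² + 3136) = 56/(s² + 3136)

Final answer: 56/(s² + 3136)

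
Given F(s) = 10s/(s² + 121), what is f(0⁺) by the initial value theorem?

f(0⁺) = lim_{s→∞} s·10s/(s² + 121) = lim_{s→∞} 10s²/(s² + 121) = 10

Final answer: 10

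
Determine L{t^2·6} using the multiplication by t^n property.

L{6} = 6/s. d^1/ds^1[1/s] = -1/s². d^2/ds^2[1/s] = 2/s^3. So L{t^2} = (-1)^{2}·2/s^3 = 2/s^3. Then L{t^2·6} = 6·2/s^3 = 12/s^3

Final answer: 12/s^3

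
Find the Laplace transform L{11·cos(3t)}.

L{cos(ωt)} = s/(s² + ω²), so L{cos(3t)} = s/(s² + 9). Then L{11·cos(3t)} = 11·s/(s² + 9) = 11s/(s² + 9)

Final answer: 11s/(s² + 9)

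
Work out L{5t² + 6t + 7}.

L{5t² + 6t + 7} = 5·2/s³ + 6/s² + 7/s = 10/s³ + 6/s² + 7/s

Final answer: 10/s³ + 6/s² + 7/s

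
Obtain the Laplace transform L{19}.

L{19} = 19 · L{1} = 19/s

Final answer: 19/s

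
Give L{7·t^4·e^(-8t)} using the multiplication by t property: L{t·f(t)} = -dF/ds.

Using L{t^n·e^(at)} = n!/(s-a)^(n+1), L{t^4·e^(-8t)} = 24/(s+8)^5, so L{7·t^4·e^(-8t)} = 7·24/(s+8)^5 = 168/(s+8)^5

Final answer: 168/(s+8)^5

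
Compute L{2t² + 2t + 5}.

L{2t² + 2t + 5} = 2·2/s³ + 2/s² + 5/s = 4/s³ + 2/s² + 5/s

Final answer: 4/s³ + 2/s² + 5/s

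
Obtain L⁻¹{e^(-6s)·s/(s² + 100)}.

L⁻¹{s/(s² + 100)} = cos(10t). By the time shift theorem, L⁻¹{e^(-as)F(s)} = u(t-a)f(t-a) with a=6, so L⁻¹{e^(-6s)·s/(s² + 100)} = u(t-6)·cos(10(t-6))

Final answer: u(t-6)·cos(10(t-6))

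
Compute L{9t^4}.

L{t^n} = n!/s^(n+1). So L{9t^4} = 9·4!/s^5 = 216/s^5

Final answer: 216/s^5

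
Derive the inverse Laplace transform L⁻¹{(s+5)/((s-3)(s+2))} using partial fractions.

Using partial fractions, f(t) = (8e^(3t) - 3e^(-2t))/5

Final answer: (8e^(3t) - 3e^(-2t))/5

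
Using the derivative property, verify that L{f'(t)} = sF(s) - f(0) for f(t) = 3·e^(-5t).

f'(t) = -15e^(-5t). Direct: L{f'(t)} = -15/(s+5). Property: s·3/(s+5) - 3 = (3s - 3(s+5))/(s+5) = -15/(s+5). ✓

Final answer: -15/(s+5)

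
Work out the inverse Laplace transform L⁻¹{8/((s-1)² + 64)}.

Using frequency shift, L⁻¹{8/((s-1)² + 64)} = e^t·sin(8t)

Final answer: e^t·sin(8t)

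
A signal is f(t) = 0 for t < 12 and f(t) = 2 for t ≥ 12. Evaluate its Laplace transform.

f(t) = 2·u(t-12). L{u(t-12)} = e^(-12s)/s, so L{f(t)} = 2·e^(-12s)/s

Final answer: 2·e^(-12s)/s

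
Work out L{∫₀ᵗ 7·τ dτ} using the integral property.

L{∫₀ᵗ f(τ)dτ} = F(s)/s with f(t) = 7t. F(s) = 7/s^2, so L{∫₀ᵗ 7·τ dτ} = (7/s^2)/s = 7/s^3. (Check: ∫₀ᵗ 7·τ dτ = 7t^2/2.)

Final answer: 7/s^3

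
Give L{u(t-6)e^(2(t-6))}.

u(t-a)f(t-a) with f(t)=e^(2t). L{e^(2t)} = 1/(s-2). By time shift: e^(-6s)/(s-2)

Final answer: e^(-6s)/(s-2)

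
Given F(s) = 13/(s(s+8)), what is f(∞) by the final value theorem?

f(∞) = lim_{s→0} s·13/(s(s+8)) = lim_{s→0} 13/(s+8) = 13/8 = 13/8

Final answer: 13/8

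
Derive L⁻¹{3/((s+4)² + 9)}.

Form: b/((s-a)² + b²) → e^(at)sin(bt). With a=-4, b=3

Final answer: e^(-4t)·sin(3t)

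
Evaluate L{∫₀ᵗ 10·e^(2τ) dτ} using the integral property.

L{∫₀ᵗ f(τ)dτ} = F(s)/s with F(s) = 10/(s-2), so L{∫₀ᵗ 10·e^(2τ) dτ} = 10/(s(s-2))

Final answer: 10/(s(s-2))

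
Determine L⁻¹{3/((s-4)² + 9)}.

Form: b/((s-a)² + b²) → e^(at)sin(bt). With a=4, b=3

Final answer: e^(4t)·sin(3t)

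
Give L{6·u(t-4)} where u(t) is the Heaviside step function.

L{u(t-a)} = e^(-as)/s. Here a=4, so L{u(t-4)} = e^(-4s)/s, and L{6·u(t-4)} = 6·e^(-4s)/s

Final answer: 6·e^(-4s)/s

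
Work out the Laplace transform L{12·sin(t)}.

L{sin(ωt)} = ω/(s² + ω²), so L{sin(t)} = 1/(s² + 1). Then L{12·sin(t)} = 12·1/(s² + 1) = 12/(s² + 1)

Final answer: 12/(s² + 1)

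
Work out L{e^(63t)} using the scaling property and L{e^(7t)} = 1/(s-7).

Using L{f(at)} = (1/a)F(s/a) with a=9 and f(t) = e^(7t): L{e^(63t)} = (1/9) · 1/((s/9)-7) = (1/9) · 9/(s-63) = 1/(s-63)

Final answer: 1/(s-63)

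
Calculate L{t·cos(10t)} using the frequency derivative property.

L{cos(10t)} = s/(s² + 100). Derivative: d/ds[s/(s² + 100)] = [(s² + 100) - s·2s]/(s² + 100)² = (100 - s²)/(s² + 100)². So L{t·cos(10t)} = -F'(s) = (s² - 100)/(s² + 100)²

Final answer: (s² - 100)/(s² + 100)²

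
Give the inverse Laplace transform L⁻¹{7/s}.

L⁻¹{c/s} = c, so L⁻¹{7/s} = 7

Final answer: 7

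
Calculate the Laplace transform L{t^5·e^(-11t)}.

L{t^n·e^(at)} = n!/(s-a)^(n+1), so L{t^5·e^(-11t)} = 120/(s+11)^6

Final answer: 120/(s+11)^6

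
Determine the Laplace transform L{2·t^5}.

L{t^n} = n!/s^(n+1), so L{t^5} = 120/s^6. Then L{2·t^5} = 2·120/s^6 = 240/s^6

Final answer: 240/s^6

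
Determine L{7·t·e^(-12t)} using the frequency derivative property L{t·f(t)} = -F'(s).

L{e^(-12t)} = 1/(s+12). By frequency derivative: L{t·e^(-12t)} = -d/ds[1/(s+12)] = -(-1)/(s+12)² = 1/(s+12)². Then L{7·t·e^(-12t)} = 7·1/(s+12)² = 7/(s+12)²

Final answer: 7/(s+12)²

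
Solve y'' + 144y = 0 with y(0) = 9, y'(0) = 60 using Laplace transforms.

L{y''} + 144L{y} = 0. s²Y - 9s - 60 + 144Y = 0. Y(s² + 144) = 9s + 60. Y = (9s + 60)/(s² + 144). Inverting: y(t) = 9cos(12t) + 5sin(12t)

Final answer: y(t) = 9cos(12t) + 5sin(12t)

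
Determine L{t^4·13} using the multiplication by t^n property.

L{13} = 13/s. d^1/ds^1[1/s] = -1/s². d^2/ds^2[1/s] = 2/s^3. d^3/ds^3[1/s] = -6/s^4. d^4/ds^4[1/s] = 24/s^5. So L{t^4} = (-1)^{4}·24/s^5 = 24/s^5. Then L{t^4·13} = 13·24/s^5 = 312/s^5

Final answer: 312/s^5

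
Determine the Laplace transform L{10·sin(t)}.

L{sin(ωt)} = ω/(s² + ω²), so L{sin(t)} = 1/(s² + 1). Then L{10·sin(t)} = 10·1/(s² + 1) = 10/(s² + 1)

Final answer: 10/(s² + 1)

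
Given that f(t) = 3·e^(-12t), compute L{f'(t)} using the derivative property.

f(0) = 3, F(s) = 3/(s+12). L{f'(t)} = s·F(s) - f(0) = 3s/(s+12) - 3 = (3s - 3(s+12))/(s+12) = -36/(s+12)

Final answer: -36/(s+12)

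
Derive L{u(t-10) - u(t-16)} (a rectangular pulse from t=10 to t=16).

L{u(t-a)} = e^(-as)/s. L{u(t-10) - u(t-16)} = (e^(-10s) - e^(-16s))/s

Final answer: (e^(-10s) - e^(-16s))/s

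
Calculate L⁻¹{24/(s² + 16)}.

This is the form c·a/(s² + a²) with a = 4, c = 6. L⁻¹ = 6·sin(4t)

Final answer: 6·sin(4t)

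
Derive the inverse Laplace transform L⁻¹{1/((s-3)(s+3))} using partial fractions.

Decompose: A/(s-3) + B/(s+3). A = 1/6, B = -1/6. f(t) = (e^(3t) - e^(-3t))/6

Final answer: (e^(3t) - e^(-3t))/6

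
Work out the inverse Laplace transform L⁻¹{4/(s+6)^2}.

L⁻¹{n!/(s-a)^(n+1)} = t^n·e^(at) with n=1, a=-6. So L⁻¹{1/(s+6)^2} = t·e^(-6t), and L⁻¹{4/(s+6)^2} = (4/1)·t·e^(-6t) = 4·t·e^(-6t)

Final answer: 4·t·e^(-6t)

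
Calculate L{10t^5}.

L{t^n} = n!/s^(n+1). So L{10t^5} = 10·5!/s^6 = 1200/s^6

Final answer: 1200/s^6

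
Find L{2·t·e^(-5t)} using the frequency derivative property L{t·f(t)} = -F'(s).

L{e^(-5t)} = 1/(s+5). By frequency derivative: L{t·e^(-5t)} = -d/ds[1/(s+5)] = -(-1)/(s+5)² = 1/(s+5)². Then L{2·t·e^(-5t)} = 2·1/(s+5)² = 2/(s+5)²

Final answer: 2/(s+5)²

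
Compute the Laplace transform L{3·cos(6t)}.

L{cos(ωt)} = s/(s² + ω²), so L{cos(6t)} = s/(s² + 36). Then L{3·cos(6t)} = 3·s/(s² + 36) = 3s/(s² + 36)

Final answer: 3s/(s² + 36)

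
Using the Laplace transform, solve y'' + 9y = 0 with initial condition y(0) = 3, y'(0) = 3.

L{y''} + 9L{y} = 0. s²Y - 3s - 3 + 9Y = 0. Y(s² + 9) = 3s + 3. Y = (3s + 3)/(s² + 9). Inverting: y(t) = 3cos(3t) + sin(3t)

Final answer: y(t) = 3cos(3t) + sin(3t)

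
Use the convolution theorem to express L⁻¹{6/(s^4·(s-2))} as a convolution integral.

6/(s^4·(s-2)) = (6/s^4)·(1/(s-2)) = L{t^3}·L{e^(2t)}. So f(t) = t^3*e^(2t) = ∫₀ᵗ τ^3·e^(2(t-τ)) dτ

Final answer: ∫₀ᵗ τ^3·e^(2(t-τ)) dτ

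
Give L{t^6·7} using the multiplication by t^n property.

L{7} = 7/s. d^1/ds^1[1/s] = -1/s². d^2/ds^2[1/s] = 2/s^3. d^3/ds^3[1/s] = -6/s^4. d^4/ds^4[1/s] = 24/s^5. d^5/ds^5[1/s] = -120/s^6. d^6/ds^6[1/s] = 720/s^7. So L{t^6} = (-1)^{6}·720/s^7 = 720/s^7. Then L{t^6·7} = 7·720/s^7 = 5040/s^7

Final answer: 5040/s^7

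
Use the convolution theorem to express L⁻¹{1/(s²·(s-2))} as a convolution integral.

1/(s²·(s-2)) = (1/s^2)·(1/(s-2)) = L{t}·L{e^(2t)}. So f(t) = t*e^(2t) = ∫₀ᵗ τ·e^(2(t-τ)) dτ

Final answer: ∫₀ᵗ τ·e^(2(t-τ)) dτ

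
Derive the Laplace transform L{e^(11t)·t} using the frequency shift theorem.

L{e^(at)·t^n} = n!/(s-a)^(n+1), so L{e^(11t)·t} = 1/(s-11)^2

Final answer: 1/(s-11)^2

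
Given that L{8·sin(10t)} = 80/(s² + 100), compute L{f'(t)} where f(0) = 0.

L{f'(t)} = s·F(s) - f(0) = s·80/(s² + 100) - 0 = 80s/(s² + 100)

Final answer: 80s/(s² + 100)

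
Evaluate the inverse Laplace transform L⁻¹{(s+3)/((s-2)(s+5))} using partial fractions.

Using partial fractions, f(t) = (5e^(2t) + 2e^(-5t))/7

Final answer: (5e^(2t) + 2e^(-5t))/7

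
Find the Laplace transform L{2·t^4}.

L{t^n} = n!/s^(n+1), so L{t^4} = 24/s^5. Then L{2·t^4} = 2·24/s^5 = 48/s^5

Final answer: 48/s^5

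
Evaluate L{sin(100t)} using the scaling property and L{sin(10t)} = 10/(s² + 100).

Using L{f(at)} = (1/a)F(s/a) with a=10: L{sin(100t)} = (1/10) · 10/((s/10)² + 100) = (1/10) · 10·100/(s² + 10000) = 100/(s² + 10000)

Final answer: 100/(s² + 10000)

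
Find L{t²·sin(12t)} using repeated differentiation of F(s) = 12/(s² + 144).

F(s) = 12/(s² + 144). F'(s) = -24s/(s² + 144)². F''(s) = -24(144 - 3s²)/(s² + 144)³ = (72s² - 3456)/(s² + 144)³. So L{t²·sin(12t)} = (-1)² F''(s) = (72s² - 3456)/(s² + 144)³

Final answer: (72s² - 3456)/(s² + 144)³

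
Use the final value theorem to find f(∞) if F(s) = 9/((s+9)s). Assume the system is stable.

f(∞) = lim_{s→0} sF(s) = lim_{s→0} 9/(s+9) = 1

Final answer: 1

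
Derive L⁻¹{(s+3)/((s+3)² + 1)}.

Using frequency shift: L⁻¹{(s-a)/((s-a)² + b²)} = e^(at)cos(bt). Here a=-3, b=1

Final answer: e^(-3t)·cos(t)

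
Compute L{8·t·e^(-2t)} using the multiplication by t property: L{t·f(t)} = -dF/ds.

Using L{t^n·e^(at)} = n!/(s-a)^(n+1), L{t·e^(-2t)} = 1/(s+2)^2, so L{8·t·e^(-2t)} = 8·1/(s+2)^2 = 8/(s+2)^2

Final answer: 8/(s+2)^2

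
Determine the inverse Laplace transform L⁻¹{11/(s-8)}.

L⁻¹{1/(s-a)} = e^(at), so L⁻¹{1/(s-8)} = e^(8t), and L⁻¹{11/(s-8)} = 11·e^(8t)

Final answer: 11·e^(8t)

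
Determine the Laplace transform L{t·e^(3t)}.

L{t^n·e^(at)} = n!/(s-a)^(n+1), so L{t·e^(3t)} = 1/(s-3)^2

Final answer: 1/(s-3)^2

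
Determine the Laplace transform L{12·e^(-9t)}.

L{e^(at)} = 1/(s-a), so L{e^(-9t)} = 1/(s+9). Then L{12·e^(-9t)} = 12/(s+9)

Final answer: 12/(s+9)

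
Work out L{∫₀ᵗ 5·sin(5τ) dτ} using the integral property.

L{∫₀ᵗ f(τ)dτ} = F(s)/s with F(s) = 25/(s² + 25), so the result is (25/(s² + 25))/s = 25/(s(s² + 25))

Final answer: 25/(s(s² + 25))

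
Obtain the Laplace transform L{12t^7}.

L{12t^7} = 12 · L{t^7} = 12 · 5040/s^8 = 60480/s^8

Final answer: 60480/s^8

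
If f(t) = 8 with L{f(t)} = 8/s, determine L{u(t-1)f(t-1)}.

Time shift theorem: L{u(t-a)f(t-a)} = e^(-as)F(s). Here a=1, F(s) = 8/s, so L{u(t-1)f(t-1)} = e^(-s)·8/s

Final answer: e^(-s)·8/s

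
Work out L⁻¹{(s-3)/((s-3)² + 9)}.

Using frequency shift: L⁻¹{(s-a)/((s-a)² + b²)} = e^(at)cos(bt). Here a=3, b=3

Final answer: e^(3t)·cos(3t)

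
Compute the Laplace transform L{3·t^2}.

L{t^n} = n!/s^(n+1), so L{t^2} = 2/s^3. Then L{3·t^2} = 3·2/s^3 = 6/s^3

Final answer: 6/s^3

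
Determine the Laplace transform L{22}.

L{22} = 22 · L{1} = 22/s

Final answer: 22/s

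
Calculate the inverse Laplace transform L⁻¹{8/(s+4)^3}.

L⁻¹{n!/(s-a)^(n+1)} = t^n·e^(at) with n=2, a=-4. So L⁻¹{2/(s+4)^3} = t^2·e^(-4t), and L⁻¹{8/(s+4)^3} = (8/2)·t^2·e^(-4t) = 4·t^2·e^(-4t)

Final answer: 4·t^2·e^(-4t)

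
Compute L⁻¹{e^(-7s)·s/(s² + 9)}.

L⁻¹{s/(s² + 9)} = cos(3t). By the time shift theorem, L⁻¹{e^(-as)F(s)} = u(t-a)f(t-a) with a=7, so L⁻¹{e^(-7s)·s/(s² + 9)} = u(t-7)·cos(3(t-7))

Final answer: u(t-7)·cos(3(t-7))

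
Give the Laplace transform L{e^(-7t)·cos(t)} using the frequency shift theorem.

Frequency shift: L{e^(at)f(t)} = F(s-a). L{e^(-7t)·cos(t)} = (s+7)/((s+7)² + 1)

Final answer: (s+7)/((s+7)² + 1)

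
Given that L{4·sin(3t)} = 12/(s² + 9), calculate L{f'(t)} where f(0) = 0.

L{f'(t)} = s·F(s) - f(0) = s·12/(s² + 9) - 0 = 12s/(s² + 9)

Final answer: 12s/(s² + 9)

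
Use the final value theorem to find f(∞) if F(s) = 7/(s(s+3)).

f(∞) = lim_{s→0} s·7/(s(s+3)) = lim_{s→0} 7/(s+3) = 7/3 = 7/3

Final answer: 7/3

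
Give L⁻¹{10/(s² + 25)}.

This is the form c·a/(s² + a²) with a = 5, c = 2. L⁻¹ = 2·sin(5t)

Final answer: 2·sin(5t)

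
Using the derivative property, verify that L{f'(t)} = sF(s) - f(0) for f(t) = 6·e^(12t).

f'(t) = 72e^(12t). Direct: L{f'(t)} = 72/(s-12). Property: s·6/(s-12) - 6 = (6s - 6(s-12))/(s-12) = 72/(s-12). ✓

Final answer: 72/(s-12)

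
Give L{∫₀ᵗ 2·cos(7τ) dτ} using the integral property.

L{∫₀ᵗ f(τ)dτ} = F(s)/s with F(s) = 2s/(s² + 49), so the result is (2s/(s² + 49))/s = 2/(s² + 49)

Final answer: 2/(s² + 49)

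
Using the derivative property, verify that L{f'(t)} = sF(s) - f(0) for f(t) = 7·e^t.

f'(t) = 7e^t. Direct: L{f'(t)} = 7/(s-1). Property: s·7/(s-1) - 7 = (7s - 7(s-1))/(s-1) = 7/(s-1). ✓

Final answer: 7/(s-1)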